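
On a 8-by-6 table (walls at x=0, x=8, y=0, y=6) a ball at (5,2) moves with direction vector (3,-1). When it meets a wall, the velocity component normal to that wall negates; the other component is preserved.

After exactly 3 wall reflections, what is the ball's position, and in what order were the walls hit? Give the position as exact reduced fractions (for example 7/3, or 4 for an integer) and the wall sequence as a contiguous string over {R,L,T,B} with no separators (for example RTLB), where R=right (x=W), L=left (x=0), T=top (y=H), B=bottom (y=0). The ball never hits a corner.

Final position: (0,5/3)
Wall sequence: RBL

1. t=1 → R at (8,1); v=(-3,-1)
2. t=1 → B at (5,0); v=(-3,1)
3. t=5/3 → L at (0,5/3); v=(3,1)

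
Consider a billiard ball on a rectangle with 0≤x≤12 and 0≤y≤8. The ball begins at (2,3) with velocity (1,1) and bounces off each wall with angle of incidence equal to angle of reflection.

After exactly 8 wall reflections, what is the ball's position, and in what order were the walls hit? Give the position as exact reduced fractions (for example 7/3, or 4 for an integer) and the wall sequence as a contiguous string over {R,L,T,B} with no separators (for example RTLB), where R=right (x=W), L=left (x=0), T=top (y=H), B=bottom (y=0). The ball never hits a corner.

1. t=5 → T at (7,8); v=(1,-1)
2. t=5 → R at (12,3); v=(-1,-1)
3. t=3 → B at (9,0); v=(-1,1)
4. t=8 → T at (1,8); v=(-1,-1)
5. t=1 → L at (0,7); v=(1,-1)
6. t=7 → B at (7,0); v=(1,1)
7. t=5 → R at (12,5); v=(-1,1)
8. t=3 → T at (9,8); v=(-1,-1)

Final position: (9,8)
Wall sequence: TRBTLBRT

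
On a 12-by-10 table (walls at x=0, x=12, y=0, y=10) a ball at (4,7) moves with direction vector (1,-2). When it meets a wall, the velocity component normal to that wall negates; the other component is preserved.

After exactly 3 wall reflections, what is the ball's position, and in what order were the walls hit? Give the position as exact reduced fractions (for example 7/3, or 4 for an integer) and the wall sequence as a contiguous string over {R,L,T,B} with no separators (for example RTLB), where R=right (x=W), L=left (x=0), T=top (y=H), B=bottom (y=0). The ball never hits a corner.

Final position: (23/2,10)
Wall sequence: BRT

1. t=7/2 → B at (15/2,0); v=(1,2)
2. t=9/2 → R at (12,9); v=(-1,2)
3. t=1/2 → T at (23/2,10); v=(-1,-2)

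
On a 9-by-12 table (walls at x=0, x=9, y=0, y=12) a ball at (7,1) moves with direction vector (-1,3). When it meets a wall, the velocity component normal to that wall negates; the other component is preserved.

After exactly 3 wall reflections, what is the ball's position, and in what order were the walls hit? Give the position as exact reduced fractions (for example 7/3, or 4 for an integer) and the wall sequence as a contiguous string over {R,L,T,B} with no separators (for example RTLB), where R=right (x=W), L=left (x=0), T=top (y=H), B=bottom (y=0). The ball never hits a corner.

1. t=11/3 → T at (10/3,12); v=(-1,-3)
2. t=10/3 → L at (0,2); v=(1,-3)
3. t=2/3 → B at (2/3,0); v=(1,3)

Final position: (2/3,0)
Wall sequence: TLB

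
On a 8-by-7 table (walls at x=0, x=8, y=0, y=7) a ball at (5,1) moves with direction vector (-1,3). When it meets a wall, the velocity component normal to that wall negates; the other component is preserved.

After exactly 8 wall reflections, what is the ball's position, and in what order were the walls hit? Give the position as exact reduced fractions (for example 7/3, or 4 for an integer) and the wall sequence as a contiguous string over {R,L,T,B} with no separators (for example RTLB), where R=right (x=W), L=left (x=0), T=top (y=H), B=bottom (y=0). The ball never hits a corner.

1. t=2 → T at (3,7); v=(-1,-3)
2. t=7/3 → B at (2/3,0); v=(-1,3)
3. t=2/3 → L at (0,2); v=(1,3)
4. t=5/3 → T at (5/3,7); v=(1,-3)
5. t=7/3 → B at (4,0); v=(1,3)
6. t=7/3 → T at (19/3,7); v=(1,-3)
7. t=5/3 → R at (8,2); v=(-1,-3)
8. t=2/3 → B at (22/3,0); v=(-1,3)

Final position: (22/3,0)
Wall sequence: TBLTBTRB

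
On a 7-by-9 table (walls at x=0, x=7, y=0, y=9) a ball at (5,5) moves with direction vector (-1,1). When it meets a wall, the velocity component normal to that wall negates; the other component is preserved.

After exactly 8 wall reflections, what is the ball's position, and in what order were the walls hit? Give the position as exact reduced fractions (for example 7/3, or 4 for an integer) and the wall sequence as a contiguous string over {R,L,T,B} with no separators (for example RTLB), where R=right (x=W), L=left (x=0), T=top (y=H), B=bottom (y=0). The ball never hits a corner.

Final position: (2,0)
Wall sequence: TLRBLTRB

1. t=4 → T at (1,9); v=(-1,-1)
2. t=1 → L at (0,8); v=(1,-1)
3. t=7 → R at (7,1); v=(-1,-1)
4. t=1 → B at (6,0); v=(-1,1)
5. t=6 → L at (0,6); v=(1,1)
6. t=3 → T at (3,9); v=(1,-1)
7. t=4 → R at (7,5); v=(-1,-1)
8. t=5 → B at (2,0); v=(-1,1)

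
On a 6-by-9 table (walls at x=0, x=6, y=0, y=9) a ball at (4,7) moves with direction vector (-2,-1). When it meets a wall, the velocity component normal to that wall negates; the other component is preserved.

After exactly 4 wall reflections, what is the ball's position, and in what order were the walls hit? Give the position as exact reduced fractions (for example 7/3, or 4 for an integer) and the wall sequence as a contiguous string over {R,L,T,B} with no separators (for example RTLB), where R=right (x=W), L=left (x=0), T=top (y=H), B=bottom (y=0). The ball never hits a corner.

1. t=2 → L at (0,5); v=(2,-1)
2. t=3 → R at (6,2); v=(-2,-1)
3. t=2 → B at (2,0); v=(-2,1)
4. t=1 → L at (0,1); v=(2,1)

Final position: (0,1)
Wall sequence: LRBL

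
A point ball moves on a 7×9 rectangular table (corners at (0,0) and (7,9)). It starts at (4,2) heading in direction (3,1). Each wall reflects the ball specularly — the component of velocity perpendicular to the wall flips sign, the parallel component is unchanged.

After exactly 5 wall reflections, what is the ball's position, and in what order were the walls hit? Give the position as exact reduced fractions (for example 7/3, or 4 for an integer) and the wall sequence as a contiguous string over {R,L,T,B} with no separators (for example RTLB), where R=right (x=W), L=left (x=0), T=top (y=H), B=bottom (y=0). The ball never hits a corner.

Final position: (0,8)
Wall sequence: RLRTL

1. t=1 → R at (7,3); v=(-3,1)
2. t=7/3 → L at (0,16/3); v=(3,1)
3. t=7/3 → R at (7,23/3); v=(-3,1)
4. t=4/3 → T at (3,9); v=(-3,-1)
5. t=1 → L at (0,8); v=(3,-1)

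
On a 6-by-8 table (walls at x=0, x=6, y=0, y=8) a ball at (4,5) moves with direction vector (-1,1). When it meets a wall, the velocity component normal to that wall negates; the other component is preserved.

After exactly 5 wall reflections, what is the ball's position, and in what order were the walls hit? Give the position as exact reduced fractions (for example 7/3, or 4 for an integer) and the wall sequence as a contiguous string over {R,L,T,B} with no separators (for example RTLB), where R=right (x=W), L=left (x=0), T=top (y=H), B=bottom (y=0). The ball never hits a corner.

Final position: (0,5)
Wall sequence: TLRBL

1. t=3 → T at (1,8); v=(-1,-1)
2. t=1 → L at (0,7); v=(1,-1)
3. t=6 → R at (6,1); v=(-1,-1)
4. t=1 → B at (5,0); v=(-1,1)
5. t=5 → L at (0,5); v=(1,1)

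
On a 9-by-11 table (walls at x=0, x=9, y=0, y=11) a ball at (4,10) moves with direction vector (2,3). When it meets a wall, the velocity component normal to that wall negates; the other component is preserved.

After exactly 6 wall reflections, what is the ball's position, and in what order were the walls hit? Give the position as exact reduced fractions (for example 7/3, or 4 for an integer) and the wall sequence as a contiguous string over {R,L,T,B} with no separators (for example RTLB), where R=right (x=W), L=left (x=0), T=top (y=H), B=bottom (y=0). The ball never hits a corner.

Final position: (26/3,0)
Wall sequence: TRBLTB

1. t=1/3 → T at (14/3,11); v=(2,-3)
2. t=13/6 → R at (9,9/2); v=(-2,-3)
3. t=3/2 → B at (6,0); v=(-2,3)
4. t=3 → L at (0,9); v=(2,3)
5. t=2/3 → T at (4/3,11); v=(2,-3)
6. t=11/3 → B at (26/3,0); v=(2,3)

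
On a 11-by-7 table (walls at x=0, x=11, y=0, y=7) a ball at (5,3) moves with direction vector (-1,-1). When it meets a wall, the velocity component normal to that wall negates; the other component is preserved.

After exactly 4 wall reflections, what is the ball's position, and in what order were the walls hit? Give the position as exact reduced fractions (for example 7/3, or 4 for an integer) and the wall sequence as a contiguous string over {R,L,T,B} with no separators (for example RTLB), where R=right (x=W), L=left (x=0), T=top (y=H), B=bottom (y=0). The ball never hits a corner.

1. t=3 → B at (2,0); v=(-1,1)
2. t=2 → L at (0,2); v=(1,1)
3. t=5 → T at (5,7); v=(1,-1)
4. t=6 → R at (11,1); v=(-1,-1)

Final position: (11,1)
Wall sequence: BLTR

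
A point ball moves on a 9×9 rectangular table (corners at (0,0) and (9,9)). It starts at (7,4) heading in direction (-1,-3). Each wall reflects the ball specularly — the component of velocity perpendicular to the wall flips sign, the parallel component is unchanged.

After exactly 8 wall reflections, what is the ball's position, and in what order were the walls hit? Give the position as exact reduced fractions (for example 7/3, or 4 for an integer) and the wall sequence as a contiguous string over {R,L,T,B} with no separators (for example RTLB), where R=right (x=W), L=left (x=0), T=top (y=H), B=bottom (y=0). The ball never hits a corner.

1. t=4/3 → B at (17/3,0); v=(-1,3)
2. t=3 → T at (8/3,9); v=(-1,-3)
3. t=8/3 → L at (0,1); v=(1,-3)
4. t=1/3 → B at (1/3,0); v=(1,3)
5. t=3 → T at (10/3,9); v=(1,-3)
6. t=3 → B at (19/3,0); v=(1,3)
7. t=8/3 → R at (9,8); v=(-1,3)
8. t=1/3 → T at (26/3,9); v=(-1,-3)

Final position: (26/3,9)
Wall sequence: BTLBTBRT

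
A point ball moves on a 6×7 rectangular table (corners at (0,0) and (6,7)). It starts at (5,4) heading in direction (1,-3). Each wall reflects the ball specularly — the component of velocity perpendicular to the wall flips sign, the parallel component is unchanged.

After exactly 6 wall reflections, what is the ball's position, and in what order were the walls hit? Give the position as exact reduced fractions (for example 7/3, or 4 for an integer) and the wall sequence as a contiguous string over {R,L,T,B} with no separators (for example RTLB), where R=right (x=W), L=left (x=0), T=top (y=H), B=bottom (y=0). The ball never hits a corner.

1. t=1 → R at (6,1); v=(-1,-3)
2. t=1/3 → B at (17/3,0); v=(-1,3)
3. t=7/3 → T at (10/3,7); v=(-1,-3)
4. t=7/3 → B at (1,0); v=(-1,3)
5. t=1 → L at (0,3); v=(1,3)
6. t=4/3 → T at (4/3,7); v=(1,-3)

Final position: (4/3,7)
Wall sequence: RBTBLT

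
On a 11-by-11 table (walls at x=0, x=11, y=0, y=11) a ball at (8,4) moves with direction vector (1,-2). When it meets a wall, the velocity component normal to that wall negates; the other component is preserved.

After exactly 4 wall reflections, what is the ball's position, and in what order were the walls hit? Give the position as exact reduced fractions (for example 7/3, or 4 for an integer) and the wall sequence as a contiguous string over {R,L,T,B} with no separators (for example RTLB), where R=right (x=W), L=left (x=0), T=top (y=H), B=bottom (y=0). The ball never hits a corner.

Final position: (1,0)
Wall sequence: BRTB

1. t=2 → B at (10,0); v=(1,2)
2. t=1 → R at (11,2); v=(-1,2)
3. t=9/2 → T at (13/2,11); v=(-1,-2)
4. t=11/2 → B at (1,0); v=(-1,2)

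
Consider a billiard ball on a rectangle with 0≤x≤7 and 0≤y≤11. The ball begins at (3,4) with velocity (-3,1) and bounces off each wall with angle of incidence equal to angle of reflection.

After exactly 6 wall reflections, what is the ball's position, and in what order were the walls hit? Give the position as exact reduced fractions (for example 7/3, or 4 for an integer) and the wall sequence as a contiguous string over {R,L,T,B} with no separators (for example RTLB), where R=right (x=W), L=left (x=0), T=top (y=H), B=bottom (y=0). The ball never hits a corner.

1. t=1 → L at (0,5); v=(3,1)
2. t=7/3 → R at (7,22/3); v=(-3,1)
3. t=7/3 → L at (0,29/3); v=(3,1)
4. t=4/3 → T at (4,11); v=(3,-1)
5. t=1 → R at (7,10); v=(-3,-1)
6. t=7/3 → L at (0,23/3); v=(3,-1)

Final position: (0,23/3)
Wall sequence: LRLTRL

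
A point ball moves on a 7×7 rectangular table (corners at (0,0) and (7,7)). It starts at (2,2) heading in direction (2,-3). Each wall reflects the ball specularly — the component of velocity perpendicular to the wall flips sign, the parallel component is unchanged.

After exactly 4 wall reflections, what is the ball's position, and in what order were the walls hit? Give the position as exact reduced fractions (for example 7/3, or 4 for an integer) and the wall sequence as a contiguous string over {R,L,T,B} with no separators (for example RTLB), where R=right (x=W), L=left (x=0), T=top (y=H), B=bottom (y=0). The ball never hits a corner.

1. t=2/3 → B at (10/3,0); v=(2,3)
2. t=11/6 → R at (7,11/2); v=(-2,3)
3. t=1/2 → T at (6,7); v=(-2,-3)
4. t=7/3 → B at (4/3,0); v=(-2,3)

Final position: (4/3,0)
Wall sequence: BRTB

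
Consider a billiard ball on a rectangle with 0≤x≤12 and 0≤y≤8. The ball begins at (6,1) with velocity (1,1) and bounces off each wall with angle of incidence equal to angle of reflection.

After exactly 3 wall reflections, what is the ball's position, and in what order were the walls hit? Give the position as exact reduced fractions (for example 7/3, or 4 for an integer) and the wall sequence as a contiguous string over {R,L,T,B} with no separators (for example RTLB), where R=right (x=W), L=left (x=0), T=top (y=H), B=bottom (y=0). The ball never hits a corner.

Final position: (3,0)
Wall sequence: RTB

1. t=6 → R at (12,7); v=(-1,1)
2. t=1 → T at (11,8); v=(-1,-1)
3. t=8 → B at (3,0); v=(-1,1)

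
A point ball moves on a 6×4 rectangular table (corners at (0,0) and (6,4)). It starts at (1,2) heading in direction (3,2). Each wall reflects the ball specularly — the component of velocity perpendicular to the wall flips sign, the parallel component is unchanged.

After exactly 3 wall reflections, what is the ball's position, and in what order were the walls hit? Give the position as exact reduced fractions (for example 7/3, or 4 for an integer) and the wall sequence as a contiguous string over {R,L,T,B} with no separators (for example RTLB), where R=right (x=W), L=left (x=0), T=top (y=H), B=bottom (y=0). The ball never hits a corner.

Final position: (2,0)
Wall sequence: TRB

1. t=1 → T at (4,4); v=(3,-2)
2. t=2/3 → R at (6,8/3); v=(-3,-2)
3. t=4/3 → B at (2,0); v=(-3,2)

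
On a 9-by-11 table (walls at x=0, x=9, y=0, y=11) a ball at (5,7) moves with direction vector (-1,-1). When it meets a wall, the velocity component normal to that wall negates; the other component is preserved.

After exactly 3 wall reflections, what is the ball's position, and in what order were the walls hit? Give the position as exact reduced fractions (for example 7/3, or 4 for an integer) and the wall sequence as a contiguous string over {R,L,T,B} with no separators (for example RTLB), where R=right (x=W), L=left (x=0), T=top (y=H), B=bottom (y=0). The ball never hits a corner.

Final position: (9,7)
Wall sequence: LBR

1. t=5 → L at (0,2); v=(1,-1)
2. t=2 → B at (2,0); v=(1,1)
3. t=7 → R at (9,7); v=(-1,1)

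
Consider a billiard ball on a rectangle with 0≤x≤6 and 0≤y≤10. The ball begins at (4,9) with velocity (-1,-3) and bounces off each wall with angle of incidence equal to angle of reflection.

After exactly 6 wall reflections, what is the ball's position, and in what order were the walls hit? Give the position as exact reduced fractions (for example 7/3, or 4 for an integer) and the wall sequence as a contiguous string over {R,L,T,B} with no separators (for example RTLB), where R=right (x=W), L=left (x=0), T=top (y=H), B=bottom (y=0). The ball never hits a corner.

Final position: (3,10)
Wall sequence: BLTBRT

1. t=3 → B at (1,0); v=(-1,3)
2. t=1 → L at (0,3); v=(1,3)
3. t=7/3 → T at (7/3,10); v=(1,-3)
4. t=10/3 → B at (17/3,0); v=(1,3)
5. t=1/3 → R at (6,1); v=(-1,3)
6. t=3 → T at (3,10); v=(-1,-3)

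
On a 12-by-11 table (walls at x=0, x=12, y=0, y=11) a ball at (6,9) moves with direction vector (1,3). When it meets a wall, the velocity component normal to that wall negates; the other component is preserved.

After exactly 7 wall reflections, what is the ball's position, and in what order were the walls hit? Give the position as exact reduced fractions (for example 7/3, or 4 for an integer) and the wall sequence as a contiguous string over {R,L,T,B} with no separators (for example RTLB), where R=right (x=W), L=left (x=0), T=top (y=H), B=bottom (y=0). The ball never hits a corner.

1. t=2/3 → T at (20/3,11); v=(1,-3)
2. t=11/3 → B at (31/3,0); v=(1,3)
3. t=5/3 → R at (12,5); v=(-1,3)
4. t=2 → T at (10,11); v=(-1,-3)
5. t=11/3 → B at (19/3,0); v=(-1,3)
6. t=11/3 → T at (8/3,11); v=(-1,-3)
7. t=8/3 → L at (0,3); v=(1,-3)

Final position: (0,3)
Wall sequence: TBRTBTL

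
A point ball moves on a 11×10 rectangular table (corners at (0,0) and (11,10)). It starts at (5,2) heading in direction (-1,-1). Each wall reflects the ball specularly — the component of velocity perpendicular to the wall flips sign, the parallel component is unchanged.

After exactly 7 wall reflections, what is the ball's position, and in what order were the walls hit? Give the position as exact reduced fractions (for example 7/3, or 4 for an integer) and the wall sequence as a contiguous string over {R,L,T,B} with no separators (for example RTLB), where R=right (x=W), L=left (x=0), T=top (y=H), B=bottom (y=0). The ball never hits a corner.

Final position: (5,10)
Wall sequence: BLTRBLT

1. t=2 → B at (3,0); v=(-1,1)
2. t=3 → L at (0,3); v=(1,1)
3. t=7 → T at (7,10); v=(1,-1)
4. t=4 → R at (11,6); v=(-1,-1)
5. t=6 → B at (5,0); v=(-1,1)
6. t=5 → L at (0,5); v=(1,1)
7. t=5 → T at (5,10); v=(1,-1)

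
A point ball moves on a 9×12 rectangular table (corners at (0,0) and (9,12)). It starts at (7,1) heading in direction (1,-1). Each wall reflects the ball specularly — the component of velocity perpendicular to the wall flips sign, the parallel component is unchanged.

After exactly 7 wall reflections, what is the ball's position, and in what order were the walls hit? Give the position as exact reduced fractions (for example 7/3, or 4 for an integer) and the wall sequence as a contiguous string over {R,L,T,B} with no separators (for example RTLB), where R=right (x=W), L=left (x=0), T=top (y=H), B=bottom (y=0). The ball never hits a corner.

1. t=1 → B at (8,0); v=(1,1)
2. t=1 → R at (9,1); v=(-1,1)
3. t=9 → L at (0,10); v=(1,1)
4. t=2 → T at (2,12); v=(1,-1)
5. t=7 → R at (9,5); v=(-1,-1)
6. t=5 → B at (4,0); v=(-1,1)
7. t=4 → L at (0,4); v=(1,1)

Final position: (0,4)
Wall sequence: BRLTRBL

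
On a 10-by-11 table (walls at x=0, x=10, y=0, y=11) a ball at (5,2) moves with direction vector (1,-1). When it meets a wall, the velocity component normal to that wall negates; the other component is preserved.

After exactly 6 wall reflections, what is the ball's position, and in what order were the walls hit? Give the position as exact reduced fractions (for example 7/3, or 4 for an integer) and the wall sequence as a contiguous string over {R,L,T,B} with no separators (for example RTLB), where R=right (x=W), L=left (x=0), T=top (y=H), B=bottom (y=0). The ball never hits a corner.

Final position: (10,1)
Wall sequence: BRTLBR

1. t=2 → B at (7,0); v=(1,1)
2. t=3 → R at (10,3); v=(-1,1)
3. t=8 → T at (2,11); v=(-1,-1)
4. t=2 → L at (0,9); v=(1,-1)
5. t=9 → B at (9,0); v=(1,1)
6. t=1 → R at (10,1); v=(-1,1)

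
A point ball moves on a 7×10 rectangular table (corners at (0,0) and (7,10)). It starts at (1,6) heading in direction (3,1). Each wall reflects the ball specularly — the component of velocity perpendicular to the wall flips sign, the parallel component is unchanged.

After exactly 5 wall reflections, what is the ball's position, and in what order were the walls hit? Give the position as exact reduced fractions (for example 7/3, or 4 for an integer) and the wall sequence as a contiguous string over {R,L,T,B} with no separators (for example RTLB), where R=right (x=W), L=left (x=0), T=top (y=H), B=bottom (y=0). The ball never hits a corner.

1. t=2 → R at (7,8); v=(-3,1)
2. t=2 → T at (1,10); v=(-3,-1)
3. t=1/3 → L at (0,29/3); v=(3,-1)
4. t=7/3 → R at (7,22/3); v=(-3,-1)
5. t=7/3 → L at (0,5); v=(3,-1)

Final position: (0,5)
Wall sequence: RTLRL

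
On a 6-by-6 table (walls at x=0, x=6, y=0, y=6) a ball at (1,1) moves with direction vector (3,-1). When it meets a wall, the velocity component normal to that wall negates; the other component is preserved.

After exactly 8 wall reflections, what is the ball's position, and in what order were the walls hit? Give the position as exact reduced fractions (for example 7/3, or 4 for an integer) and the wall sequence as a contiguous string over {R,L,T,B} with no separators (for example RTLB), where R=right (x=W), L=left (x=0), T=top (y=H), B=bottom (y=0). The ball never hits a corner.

1. t=1 → B at (4,0); v=(3,1)
2. t=2/3 → R at (6,2/3); v=(-3,1)
3. t=2 → L at (0,8/3); v=(3,1)
4. t=2 → R at (6,14/3); v=(-3,1)
5. t=4/3 → T at (2,6); v=(-3,-1)
6. t=2/3 → L at (0,16/3); v=(3,-1)
7. t=2 → R at (6,10/3); v=(-3,-1)
8. t=2 → L at (0,4/3); v=(3,-1)

Final position: (0,4/3)
Wall sequence: BRLRTLRL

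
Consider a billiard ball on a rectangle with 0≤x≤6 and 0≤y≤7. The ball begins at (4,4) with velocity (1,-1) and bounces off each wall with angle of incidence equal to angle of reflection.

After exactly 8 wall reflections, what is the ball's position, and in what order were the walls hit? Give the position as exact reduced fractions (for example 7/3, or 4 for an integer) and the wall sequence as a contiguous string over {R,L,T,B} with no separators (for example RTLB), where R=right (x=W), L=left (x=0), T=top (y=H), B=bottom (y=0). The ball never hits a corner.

1. t=2 → R at (6,2); v=(-1,-1)
2. t=2 → B at (4,0); v=(-1,1)
3. t=4 → L at (0,4); v=(1,1)
4. t=3 → T at (3,7); v=(1,-1)
5. t=3 → R at (6,4); v=(-1,-1)
6. t=4 → B at (2,0); v=(-1,1)
7. t=2 → L at (0,2); v=(1,1)
8. t=5 → T at (5,7); v=(1,-1)

Final position: (5,7)
Wall sequence: RBLTRBLT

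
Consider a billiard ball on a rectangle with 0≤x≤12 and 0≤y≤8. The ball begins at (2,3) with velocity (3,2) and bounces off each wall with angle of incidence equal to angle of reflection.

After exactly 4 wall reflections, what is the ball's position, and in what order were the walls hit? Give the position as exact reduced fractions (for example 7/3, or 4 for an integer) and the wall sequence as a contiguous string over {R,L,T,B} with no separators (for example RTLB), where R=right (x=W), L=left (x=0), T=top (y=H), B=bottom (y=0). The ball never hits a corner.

1. t=5/2 → T at (19/2,8); v=(3,-2)
2. t=5/6 → R at (12,19/3); v=(-3,-2)
3. t=19/6 → B at (5/2,0); v=(-3,2)
4. t=5/6 → L at (0,5/3); v=(3,2)

Final position: (0,5/3)
Wall sequence: TRBL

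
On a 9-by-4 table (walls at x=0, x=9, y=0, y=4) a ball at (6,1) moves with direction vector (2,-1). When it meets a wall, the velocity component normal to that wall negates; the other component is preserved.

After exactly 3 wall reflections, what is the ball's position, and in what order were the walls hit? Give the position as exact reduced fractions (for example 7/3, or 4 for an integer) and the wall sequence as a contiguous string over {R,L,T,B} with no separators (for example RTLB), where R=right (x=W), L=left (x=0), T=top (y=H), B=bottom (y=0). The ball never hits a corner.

1. t=1 → B at (8,0); v=(2,1)
2. t=1/2 → R at (9,1/2); v=(-2,1)
3. t=7/2 → T at (2,4); v=(-2,-1)

Final position: (2,4)
Wall sequence: BRT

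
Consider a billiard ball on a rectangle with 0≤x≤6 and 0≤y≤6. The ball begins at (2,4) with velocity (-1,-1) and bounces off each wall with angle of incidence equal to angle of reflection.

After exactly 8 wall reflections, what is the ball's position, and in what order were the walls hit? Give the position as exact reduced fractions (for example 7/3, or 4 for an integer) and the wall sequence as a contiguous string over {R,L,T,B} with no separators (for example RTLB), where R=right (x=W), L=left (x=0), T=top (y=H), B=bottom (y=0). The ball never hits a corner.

Final position: (4,6)
Wall sequence: LBRTLBRT

1. t=2 → L at (0,2); v=(1,-1)
2. t=2 → B at (2,0); v=(1,1)
3. t=4 → R at (6,4); v=(-1,1)
4. t=2 → T at (4,6); v=(-1,-1)
5. t=4 → L at (0,2); v=(1,-1)
6. t=2 → B at (2,0); v=(1,1)
7. t=4 → R at (6,4); v=(-1,1)
8. t=2 → T at (4,6); v=(-1,-1)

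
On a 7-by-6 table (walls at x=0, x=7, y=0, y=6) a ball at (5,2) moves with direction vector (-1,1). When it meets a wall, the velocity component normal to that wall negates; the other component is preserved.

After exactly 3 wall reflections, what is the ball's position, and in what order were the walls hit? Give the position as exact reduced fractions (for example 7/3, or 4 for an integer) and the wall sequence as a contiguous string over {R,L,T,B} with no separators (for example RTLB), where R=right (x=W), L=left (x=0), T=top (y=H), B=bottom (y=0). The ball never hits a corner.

1. t=4 → T at (1,6); v=(-1,-1)
2. t=1 → L at (0,5); v=(1,-1)
3. t=5 → B at (5,0); v=(1,1)

Final position: (5,0)
Wall sequence: TLB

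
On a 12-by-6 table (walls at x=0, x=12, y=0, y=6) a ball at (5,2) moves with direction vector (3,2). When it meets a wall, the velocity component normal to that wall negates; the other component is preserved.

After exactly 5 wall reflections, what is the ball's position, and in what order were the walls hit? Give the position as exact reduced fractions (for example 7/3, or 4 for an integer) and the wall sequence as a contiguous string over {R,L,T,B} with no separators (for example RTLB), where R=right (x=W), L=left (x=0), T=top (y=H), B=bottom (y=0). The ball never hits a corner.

1. t=2 → T at (11,6); v=(3,-2)
2. t=1/3 → R at (12,16/3); v=(-3,-2)
3. t=8/3 → B at (4,0); v=(-3,2)
4. t=4/3 → L at (0,8/3); v=(3,2)
5. t=5/3 → T at (5,6); v=(3,-2)

Final position: (5,6)
Wall sequence: TRBLT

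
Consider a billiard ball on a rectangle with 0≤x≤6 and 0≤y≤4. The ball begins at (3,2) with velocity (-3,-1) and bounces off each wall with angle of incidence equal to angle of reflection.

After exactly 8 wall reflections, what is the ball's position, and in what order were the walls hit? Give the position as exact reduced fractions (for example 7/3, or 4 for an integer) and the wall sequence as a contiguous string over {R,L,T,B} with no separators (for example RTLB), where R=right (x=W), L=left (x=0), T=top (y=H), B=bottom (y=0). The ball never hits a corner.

1. t=1 → L at (0,1); v=(3,-1)
2. t=1 → B at (3,0); v=(3,1)
3. t=1 → R at (6,1); v=(-3,1)
4. t=2 → L at (0,3); v=(3,1)
5. t=1 → T at (3,4); v=(3,-1)
6. t=1 → R at (6,3); v=(-3,-1)
7. t=2 → L at (0,1); v=(3,-1)
8. t=1 → B at (3,0); v=(3,1)

Final position: (3,0)
Wall sequence: LBRLTRLB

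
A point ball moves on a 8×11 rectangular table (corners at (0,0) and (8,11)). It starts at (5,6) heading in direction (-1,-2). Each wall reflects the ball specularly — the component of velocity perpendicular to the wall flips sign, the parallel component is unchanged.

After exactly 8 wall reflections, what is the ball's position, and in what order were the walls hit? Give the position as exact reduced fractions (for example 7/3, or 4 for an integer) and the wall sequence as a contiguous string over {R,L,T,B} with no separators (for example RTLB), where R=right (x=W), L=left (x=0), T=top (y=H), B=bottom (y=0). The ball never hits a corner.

1. t=3 → B at (2,0); v=(-1,2)
2. t=2 → L at (0,4); v=(1,2)
3. t=7/2 → T at (7/2,11); v=(1,-2)
4. t=9/2 → R at (8,2); v=(-1,-2)
5. t=1 → B at (7,0); v=(-1,2)
6. t=11/2 → T at (3/2,11); v=(-1,-2)
7. t=3/2 → L at (0,8); v=(1,-2)
8. t=4 → B at (4,0); v=(1,2)

Final position: (4,0)
Wall sequence: BLTRBTLB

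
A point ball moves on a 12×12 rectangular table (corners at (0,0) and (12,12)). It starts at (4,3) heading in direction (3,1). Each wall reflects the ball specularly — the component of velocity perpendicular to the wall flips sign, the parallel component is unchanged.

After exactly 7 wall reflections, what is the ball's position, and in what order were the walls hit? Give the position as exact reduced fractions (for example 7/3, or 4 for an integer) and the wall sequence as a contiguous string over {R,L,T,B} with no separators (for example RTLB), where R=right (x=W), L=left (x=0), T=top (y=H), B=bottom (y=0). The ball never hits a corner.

Final position: (5,0)
Wall sequence: RLTRLRB

1. t=8/3 → R at (12,17/3); v=(-3,1)
2. t=4 → L at (0,29/3); v=(3,1)
3. t=7/3 → T at (7,12); v=(3,-1)
4. t=5/3 → R at (12,31/3); v=(-3,-1)
5. t=4 → L at (0,19/3); v=(3,-1)
6. t=4 → R at (12,7/3); v=(-3,-1)
7. t=7/3 → B at (5,0); v=(-3,1)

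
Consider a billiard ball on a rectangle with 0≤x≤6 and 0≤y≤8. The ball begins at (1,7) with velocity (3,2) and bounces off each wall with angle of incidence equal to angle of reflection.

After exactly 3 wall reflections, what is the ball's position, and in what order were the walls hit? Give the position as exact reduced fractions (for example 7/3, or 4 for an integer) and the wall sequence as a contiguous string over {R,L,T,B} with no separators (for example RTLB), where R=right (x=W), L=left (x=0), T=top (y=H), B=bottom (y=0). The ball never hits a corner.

1. t=1/2 → T at (5/2,8); v=(3,-2)
2. t=7/6 → R at (6,17/3); v=(-3,-2)
3. t=2 → L at (0,5/3); v=(3,-2)

Final position: (0,5/3)
Wall sequence: TRL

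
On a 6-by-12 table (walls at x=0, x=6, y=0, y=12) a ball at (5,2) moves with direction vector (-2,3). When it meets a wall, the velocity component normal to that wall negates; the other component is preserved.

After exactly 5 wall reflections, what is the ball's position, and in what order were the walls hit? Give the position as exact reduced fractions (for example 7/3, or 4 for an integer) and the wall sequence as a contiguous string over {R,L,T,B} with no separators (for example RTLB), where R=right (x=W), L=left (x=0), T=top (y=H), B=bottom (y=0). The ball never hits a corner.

1. t=5/2 → L at (0,19/2); v=(2,3)
2. t=5/6 → T at (5/3,12); v=(2,-3)
3. t=13/6 → R at (6,11/2); v=(-2,-3)
4. t=11/6 → B at (7/3,0); v=(-2,3)
5. t=7/6 → L at (0,7/2); v=(2,3)

Final position: (0,7/2)
Wall sequence: LTRBL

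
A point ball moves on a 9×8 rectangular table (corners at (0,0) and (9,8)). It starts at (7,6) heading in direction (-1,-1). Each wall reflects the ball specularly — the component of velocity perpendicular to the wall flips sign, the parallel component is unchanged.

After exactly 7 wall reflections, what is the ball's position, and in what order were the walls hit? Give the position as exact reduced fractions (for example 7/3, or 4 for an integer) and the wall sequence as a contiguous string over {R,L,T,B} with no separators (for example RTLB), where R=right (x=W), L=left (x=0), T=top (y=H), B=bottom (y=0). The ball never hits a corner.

1. t=6 → B at (1,0); v=(-1,1)
2. t=1 → L at (0,1); v=(1,1)
3. t=7 → T at (7,8); v=(1,-1)
4. t=2 → R at (9,6); v=(-1,-1)
5. t=6 → B at (3,0); v=(-1,1)
6. t=3 → L at (0,3); v=(1,1)
7. t=5 → T at (5,8); v=(1,-1)

Final position: (5,8)
Wall sequence: BLTRBLT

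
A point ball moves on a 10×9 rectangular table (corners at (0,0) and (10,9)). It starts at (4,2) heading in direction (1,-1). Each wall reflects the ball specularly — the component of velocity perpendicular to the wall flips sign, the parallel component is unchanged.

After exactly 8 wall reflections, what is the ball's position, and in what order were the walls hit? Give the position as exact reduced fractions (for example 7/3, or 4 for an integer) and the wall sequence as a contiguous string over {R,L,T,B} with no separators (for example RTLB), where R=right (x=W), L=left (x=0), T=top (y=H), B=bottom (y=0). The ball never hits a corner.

Final position: (0,2)
Wall sequence: BRTLBRTL

1. t=2 → B at (6,0); v=(1,1)
2. t=4 → R at (10,4); v=(-1,1)
3. t=5 → T at (5,9); v=(-1,-1)
4. t=5 → L at (0,4); v=(1,-1)
5. t=4 → B at (4,0); v=(1,1)
6. t=6 → R at (10,6); v=(-1,1)
7. t=3 → T at (7,9); v=(-1,-1)
8. t=7 → L at (0,2); v=(1,-1)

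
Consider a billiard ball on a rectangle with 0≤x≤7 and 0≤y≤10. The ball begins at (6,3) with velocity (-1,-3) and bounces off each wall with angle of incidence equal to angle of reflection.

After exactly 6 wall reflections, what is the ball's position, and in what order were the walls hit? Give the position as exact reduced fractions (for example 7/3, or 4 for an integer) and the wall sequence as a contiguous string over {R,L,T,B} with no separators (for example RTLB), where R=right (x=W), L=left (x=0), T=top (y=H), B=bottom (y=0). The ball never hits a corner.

Final position: (7,4)
Wall sequence: BTLBTR

1. t=1 → B at (5,0); v=(-1,3)
2. t=10/3 → T at (5/3,10); v=(-1,-3)
3. t=5/3 → L at (0,5); v=(1,-3)
4. t=5/3 → B at (5/3,0); v=(1,3)
5. t=10/3 → T at (5,10); v=(1,-3)
6. t=2 → R at (7,4); v=(-1,-3)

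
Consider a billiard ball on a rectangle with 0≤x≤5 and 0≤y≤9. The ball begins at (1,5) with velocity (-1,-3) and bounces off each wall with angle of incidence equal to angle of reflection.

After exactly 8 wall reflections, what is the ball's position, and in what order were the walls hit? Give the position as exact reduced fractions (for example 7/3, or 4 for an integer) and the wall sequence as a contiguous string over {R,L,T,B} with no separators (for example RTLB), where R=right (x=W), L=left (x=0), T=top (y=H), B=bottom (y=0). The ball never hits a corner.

1. t=1 → L at (0,2); v=(1,-3)
2. t=2/3 → B at (2/3,0); v=(1,3)
3. t=3 → T at (11/3,9); v=(1,-3)
4. t=4/3 → R at (5,5); v=(-1,-3)
5. t=5/3 → B at (10/3,0); v=(-1,3)
6. t=3 → T at (1/3,9); v=(-1,-3)
7. t=1/3 → L at (0,8); v=(1,-3)
8. t=8/3 → B at (8/3,0); v=(1,3)

Final position: (8/3,0)
Wall sequence: LBTRBTLB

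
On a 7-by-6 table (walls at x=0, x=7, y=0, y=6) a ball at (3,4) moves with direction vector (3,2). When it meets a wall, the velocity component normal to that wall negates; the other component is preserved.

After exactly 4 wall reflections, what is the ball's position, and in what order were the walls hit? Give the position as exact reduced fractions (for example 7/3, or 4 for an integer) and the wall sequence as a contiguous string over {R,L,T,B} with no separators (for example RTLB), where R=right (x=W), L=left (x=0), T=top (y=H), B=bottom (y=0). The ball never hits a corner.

Final position: (1,0)
Wall sequence: TRLB

1. t=1 → T at (6,6); v=(3,-2)
2. t=1/3 → R at (7,16/3); v=(-3,-2)
3. t=7/3 → L at (0,2/3); v=(3,-2)
4. t=1/3 → B at (1,0); v=(3,2)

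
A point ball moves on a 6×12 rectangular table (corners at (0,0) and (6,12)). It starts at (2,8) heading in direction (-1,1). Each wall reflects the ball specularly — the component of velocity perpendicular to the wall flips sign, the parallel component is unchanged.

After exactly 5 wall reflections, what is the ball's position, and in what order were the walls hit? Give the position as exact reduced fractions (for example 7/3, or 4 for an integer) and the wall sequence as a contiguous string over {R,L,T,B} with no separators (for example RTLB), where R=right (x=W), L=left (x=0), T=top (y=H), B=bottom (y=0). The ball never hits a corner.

1. t=2 → L at (0,10); v=(1,1)
2. t=2 → T at (2,12); v=(1,-1)
3. t=4 → R at (6,8); v=(-1,-1)
4. t=6 → L at (0,2); v=(1,-1)
5. t=2 → B at (2,0); v=(1,1)

Final position: (2,0)
Wall sequence: LTRLB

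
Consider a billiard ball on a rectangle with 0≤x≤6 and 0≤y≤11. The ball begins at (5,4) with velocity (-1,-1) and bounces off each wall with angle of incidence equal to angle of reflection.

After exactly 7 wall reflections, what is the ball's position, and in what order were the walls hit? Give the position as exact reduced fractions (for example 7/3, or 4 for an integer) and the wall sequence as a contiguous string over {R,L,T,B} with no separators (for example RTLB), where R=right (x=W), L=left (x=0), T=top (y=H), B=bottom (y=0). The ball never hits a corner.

Final position: (3,0)
Wall sequence: BLRTLRB

1. t=4 → B at (1,0); v=(-1,1)
2. t=1 → L at (0,1); v=(1,1)
3. t=6 → R at (6,7); v=(-1,1)
4. t=4 → T at (2,11); v=(-1,-1)
5. t=2 → L at (0,9); v=(1,-1)
6. t=6 → R at (6,3); v=(-1,-1)
7. t=3 → B at (3,0); v=(-1,1)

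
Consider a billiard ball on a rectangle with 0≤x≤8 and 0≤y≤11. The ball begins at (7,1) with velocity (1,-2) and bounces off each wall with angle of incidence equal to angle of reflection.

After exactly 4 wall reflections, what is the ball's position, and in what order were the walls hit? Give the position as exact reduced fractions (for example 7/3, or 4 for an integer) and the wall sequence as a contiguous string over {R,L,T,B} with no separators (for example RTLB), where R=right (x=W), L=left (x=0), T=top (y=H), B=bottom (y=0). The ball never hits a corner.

Final position: (0,5)
Wall sequence: BRTL

1. t=1/2 → B at (15/2,0); v=(1,2)
2. t=1/2 → R at (8,1); v=(-1,2)
3. t=5 → T at (3,11); v=(-1,-2)
4. t=3 → L at (0,5); v=(1,-2)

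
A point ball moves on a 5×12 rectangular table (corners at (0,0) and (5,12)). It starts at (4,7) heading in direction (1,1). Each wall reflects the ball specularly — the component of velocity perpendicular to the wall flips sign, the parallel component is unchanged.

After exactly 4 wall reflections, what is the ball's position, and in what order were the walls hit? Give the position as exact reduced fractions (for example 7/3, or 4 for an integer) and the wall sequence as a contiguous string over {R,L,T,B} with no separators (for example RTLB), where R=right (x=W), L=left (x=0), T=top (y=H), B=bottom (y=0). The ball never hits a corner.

1. t=1 → R at (5,8); v=(-1,1)
2. t=4 → T at (1,12); v=(-1,-1)
3. t=1 → L at (0,11); v=(1,-1)
4. t=5 → R at (5,6); v=(-1,-1)

Final position: (5,6)
Wall sequence: RTLR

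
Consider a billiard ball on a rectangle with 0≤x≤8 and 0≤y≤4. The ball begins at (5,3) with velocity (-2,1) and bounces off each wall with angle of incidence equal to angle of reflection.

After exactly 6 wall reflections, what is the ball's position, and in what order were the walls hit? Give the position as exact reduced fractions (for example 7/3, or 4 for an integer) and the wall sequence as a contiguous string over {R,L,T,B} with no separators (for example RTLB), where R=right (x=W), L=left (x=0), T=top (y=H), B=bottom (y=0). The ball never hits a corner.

Final position: (0,5/2)
Wall sequence: TLBRTL

1. t=1 → T at (3,4); v=(-2,-1)
2. t=3/2 → L at (0,5/2); v=(2,-1)
3. t=5/2 → B at (5,0); v=(2,1)
4. t=3/2 → R at (8,3/2); v=(-2,1)
5. t=5/2 → T at (3,4); v=(-2,-1)
6. t=3/2 → L at (0,5/2); v=(2,-1)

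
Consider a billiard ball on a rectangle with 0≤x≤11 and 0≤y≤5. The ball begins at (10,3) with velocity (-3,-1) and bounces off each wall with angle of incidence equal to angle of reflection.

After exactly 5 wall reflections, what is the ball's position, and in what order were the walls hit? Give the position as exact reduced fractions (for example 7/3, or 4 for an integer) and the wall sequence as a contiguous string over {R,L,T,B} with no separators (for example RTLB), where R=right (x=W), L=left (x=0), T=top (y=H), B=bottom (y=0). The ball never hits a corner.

Final position: (0,7/3)
Wall sequence: BLRTL

1. t=3 → B at (1,0); v=(-3,1)
2. t=1/3 → L at (0,1/3); v=(3,1)
3. t=11/3 → R at (11,4); v=(-3,1)
4. t=1 → T at (8,5); v=(-3,-1)
5. t=8/3 → L at (0,7/3); v=(3,-1)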